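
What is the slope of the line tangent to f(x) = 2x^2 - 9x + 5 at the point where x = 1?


The slope of the tangent line equals f'(x) at the point.
f(x) = 2x^2 - 9x + 5
f'(x) = 4x - 9
At x = 1:
f'(1) = 4 * 1 - 9
= 4 - 9
= -5

-5


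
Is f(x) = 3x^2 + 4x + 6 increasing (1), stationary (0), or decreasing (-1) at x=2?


Compute f'(x) to determine behavior:
f'(x) = 6x + 4
f'(2) = 6 * 2 + 4
= 12 + 4
= 16
Since f'(2) > 0, the function is increasing (1)

1


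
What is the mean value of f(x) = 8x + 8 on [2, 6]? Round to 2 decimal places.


Average value = 1/(b-a) * integral from a to b of f(x) dx
First compute the integral of 8x + 8:
F(x) = 4x^2 + 8x
F(6) = 4 * 36 + 8 * 6 = 192
F(2) = 4 * 4 + 8 * 2 = 32
Integral = 192 - 32 = 160
Average = 160 / (6 - 2) = 160 / 4
= 40 = 40.00

40.00


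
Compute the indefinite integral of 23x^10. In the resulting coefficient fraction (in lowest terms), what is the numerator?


Apply the power rule for integration:
integral of ax^n dx = a/(n+1) * x^(n+1) + C
integral of 23x^10 dx
= 23/11 * x^11 + C
The coefficient in lowest terms is 23/11, and its numerator is 23

23


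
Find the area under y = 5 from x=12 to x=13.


The area under a constant function y = 5 is a rectangle.
Width = 13 - 12 = 1
Height = 5
Area = width * height
= 1 * 5
= 5

5


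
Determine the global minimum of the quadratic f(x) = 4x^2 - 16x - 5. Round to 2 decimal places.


For a quadratic f(x) = ax^2 + bx + c with a > 0, the minimum is at the vertex.
Vertex x-coordinate: x = -b/(2a)
x = -(-16) / (2 * 4)
x = 16/8 = 2
Substitute back to find the minimum value:
f(2) = 4 * 2^2 - 16 * 2 - 5
= 16 - 32 - 5
= -21 = -21.00

-21.00


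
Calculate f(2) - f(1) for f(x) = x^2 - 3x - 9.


Net change = f(b) - f(a)
f(x) = x^2 - 3x - 9
Compute f(2):
f(2) = 1 * 2^2 - 3 * 2 - 9
= 4 - 6 - 9
= -11
Compute f(1):
f(1) = 1 * 1^2 - 3 * 1 - 9
= 1 - 3 - 9
= -11
Net change = -11 - (-11) = 0

0


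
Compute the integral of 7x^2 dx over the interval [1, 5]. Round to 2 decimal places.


Find the antiderivative of 7x^2:
F(x) = 7/3 * x^3
Apply the Fundamental Theorem of Calculus:
F(5) - F(1)
= 7/3 * 5^3 - 7/3 * 1^3
= 7/3 * (125 - 1)
= 7/3 * 124
= 868/3 ≈ 289.33

289.33


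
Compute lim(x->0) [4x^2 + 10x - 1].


Since polynomials are continuous, we use direct substitution.
lim(x->0) of 4x^2 + 10x - 1
= 4 * 0^2 + 10 * 0 - 1
= 0 + 0 - 1
= -1

-1


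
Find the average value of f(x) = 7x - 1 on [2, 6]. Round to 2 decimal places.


Average value = 1/(b-a) * integral from a to b of f(x) dx
First compute the integral of 7x - 1:
F(x) = (7/2)x^2 - x
F(6) = 7/2 * 36 - 1 * 6 = 120
F(2) = 7/2 * 4 - 1 * 2 = 12
Integral = 120 - 12 = 108
Average = 108 / (6 - 2) = 108 / 4
= 27 = 27.00

27.00


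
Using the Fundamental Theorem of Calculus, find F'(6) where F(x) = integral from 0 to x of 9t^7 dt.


By the Fundamental Theorem of Calculus (Part 1):
If F(x) = integral from 0 to x of f(t) dt, then F'(x) = f(x)
Here f(t) = 9t^7
So F'(x) = 9x^7
Evaluate at x = 6:
F'(6) = 9 * 6^7
= 9 * 279936
= 2519424

2519424


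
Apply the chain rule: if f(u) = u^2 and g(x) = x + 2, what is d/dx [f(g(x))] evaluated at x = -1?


Using the chain rule: (f(g(x)))' = f'(g(x)) * g'(x)
First, find g(-1):
g(-1) = 1 * (-1) + 2 = 1
Next, f'(u) = 2u
And g'(x) = 1
So f'(g(-1)) * g'(-1)
= 2 * 1 * 1
= 2

2


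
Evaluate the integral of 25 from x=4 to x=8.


The integral of a constant k over [a, b] equals k * (b - a).
integral from 4 to 8 of 25 dx
= 25 * (8 - 4)
= 25 * 4
= 100

100


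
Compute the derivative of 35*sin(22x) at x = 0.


Apply the chain rule to differentiate 35*sin(22x):
d/dx [35*sin(22x)]
= 35 * cos(22x) * d/dx(22x)
= 35 * 22 * cos(22x)
= 770 * cos(22x)
Evaluate at x = 0:
= 770 * cos(0)
= 770 * 1
= 770

770


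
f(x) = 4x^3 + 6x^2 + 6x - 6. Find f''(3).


First derivative:
f'(x) = 12x^2 + 12x + 6
Second derivative:
f''(x) = 24x + 12
Substitute x = 3:
f''(3) = 24 * 3 + 12
= 72 + 12
= 84

84


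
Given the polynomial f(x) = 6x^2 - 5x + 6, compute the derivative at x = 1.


Differentiate term by term using power and sum rules:
f(x) = 6x^2 - 5x + 6
f'(x) = 12x - 5
Substitute x = 1:
f'(1) = 12 * 1 - 5
= 12 - 5
= 7

7


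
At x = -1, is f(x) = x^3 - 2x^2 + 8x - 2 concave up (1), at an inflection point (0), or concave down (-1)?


Concavity is determined by the sign of f''(x).
f(x) = x^3 - 2x^2 + 8x - 2
f'(x) = 3x^2 - 4x + 8
f''(x) = 6x - 4
f''(-1) = 6 * (-1) - 4
= -6 - 4
= -10
Since f''(-1) < 0, the function is concave down (-1)

-1


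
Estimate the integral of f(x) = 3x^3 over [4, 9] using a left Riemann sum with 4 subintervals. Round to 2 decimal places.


Left Riemann sum uses left endpoints of each subinterval.
Interval: [4, 9], n = 4
dx = (9 - 4) / 4 = 5/4
Left endpoints: [4, 21/4, 13/2, 31/4]
f values: [192, 27783/64, 6591/8, 89373/64]
Sum = dx * (sum of f values)
= 5/4 * 45543/16
= 227715/64 ≈ 3558.05

3558.05


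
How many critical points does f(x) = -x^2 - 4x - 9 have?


Find where f'(x) = 0:
f'(x) = -2x - 4
Set f'(x) = 0:
-2x - 4 = 0
x = 4 / (-2) = -2
This is a linear equation in x, so there is exactly one solution.
Number of critical points: 1

1


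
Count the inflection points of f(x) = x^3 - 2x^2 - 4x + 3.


Inflection points occur where f''(x) = 0 and concavity changes.
f(x) = x^3 - 2x^2 - 4x + 3
f'(x) = 3x^2 - 4x - 4
f''(x) = 6x - 4
Set f''(x) = 0:
6x - 4 = 0
x = 4 / 6 = 2/3
Since f''(x) is linear (degree 1), it changes sign at this point.
Therefore there is exactly 1 inflection point.

1


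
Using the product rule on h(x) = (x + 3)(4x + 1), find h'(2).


Let u(x) = x + 3 and v(x) = 4x + 1
u'(x) = 1
v'(x) = 4
Product rule: h'(x) = u'(x)*v(x) + u(x)*v'(x)
= 1 * (4x + 1) + (x + 3) * 4
At x = 2:
u(2) = 1 * 2 + 3 = 5
v(2) = 4 * 2 + 1 = 9
h'(2) = 1 * 9 + 5 * 4
= 9 + 20
= 29

29


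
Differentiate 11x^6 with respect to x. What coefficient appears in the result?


We apply the power rule: d/dx [ax^n] = a*n * x^(n-1)
d/dx [11x^6]
= 11 * 6 * x^(6-1)
= 66x^5
The coefficient is 66

66


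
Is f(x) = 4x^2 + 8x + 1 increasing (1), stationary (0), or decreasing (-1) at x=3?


Compute f'(x) to determine behavior:
f'(x) = 8x + 8
f'(3) = 8 * 3 + 8
= 24 + 8
= 32
Since f'(3) > 0, the function is increasing (1)

1


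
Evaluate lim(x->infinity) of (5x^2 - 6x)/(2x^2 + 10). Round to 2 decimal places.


For limits at infinity with equal-degree polynomials,
we compare leading coefficients.
Numerator leading term: 5x^2
Denominator leading term: 2x^2
Divide both by x^2:
lim = (5 - 6/x) / (2 + 10/x^2)
As x -> infinity, the 1/x and 1/x^2 terms vanish:
= 5/2 = 2.50

2.50


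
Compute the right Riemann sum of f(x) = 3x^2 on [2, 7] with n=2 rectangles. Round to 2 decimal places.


Right Riemann sum uses right endpoints of each subinterval.
Interval: [2, 7], n = 2
dx = (7 - 2) / 2 = 5/2
Right endpoints: [9/2, 7]
f values: [243/4, 147]
Sum = dx * (sum of f values)
= 5/2 * 831/4
= 4155/8 ≈ 519.38

519.38


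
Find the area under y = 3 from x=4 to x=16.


The area under a constant function y = 3 is a rectangle.
Width = 16 - 4 = 12
Height = 3
Area = width * height
= 12 * 3
= 36

36


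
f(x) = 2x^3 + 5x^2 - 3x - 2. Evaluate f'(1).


Differentiate f(x) = 2x^3 + 5x^2 - 3x - 2 term by term:
f'(x) = 6x^2 + 10x - 3
Substitute x = 1:
f'(1) = 6 * 1^2 + 10 * 1 - 3
= 6 + 10 - 3
= 13

13


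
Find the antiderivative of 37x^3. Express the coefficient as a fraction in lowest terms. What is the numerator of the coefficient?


Apply the power rule for integration:
integral of ax^n dx = a/(n+1) * x^(n+1) + C
integral of 37x^3 dx
= 37/4 * x^4 + C
The coefficient in lowest terms is 37/4, and its numerator is 37

37


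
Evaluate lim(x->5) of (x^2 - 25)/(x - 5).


Direct substitution gives 0/0, so we factor the numerator.
Factor: (x^2 - 25) = (x - 5)(x + 5)
Cancel the common factor (x - 5):
(x^2 - 25)/(x - 5) = (x + 5)
Now substitute x = 5:
= (5 + 5) = 10

10


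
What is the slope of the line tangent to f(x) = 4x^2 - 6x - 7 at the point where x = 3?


The slope of the tangent line equals f'(x) at the point.
f(x) = 4x^2 - 6x - 7
f'(x) = 8x - 6
At x = 3:
f'(3) = 8 * 3 - 6
= 24 - 6
= 18

18


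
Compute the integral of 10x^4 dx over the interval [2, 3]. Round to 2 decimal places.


Find the antiderivative of 10x^4:
F(x) = 10/5 * x^5
Apply the Fundamental Theorem of Calculus:
F(3) - F(2)
= 10/5 * 3^5 - 10/5 * 2^5
= 10/5 * (243 - 32)
= 10/5 * 211
= 422 = 422.00

422.00


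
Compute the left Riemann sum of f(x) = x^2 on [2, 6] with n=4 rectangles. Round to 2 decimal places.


Left Riemann sum uses left endpoints of each subinterval.
Interval: [2, 6], n = 4
dx = (6 - 2) / 4 = 1
Left endpoints: [2, 3, 4, 5]
f values: [4, 9, 16, 25]
Sum = dx * (sum of f values)
= 1 * 54
= 54 = 54.00

54.00


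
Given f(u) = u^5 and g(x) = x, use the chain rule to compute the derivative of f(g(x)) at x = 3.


Using the chain rule: (f(g(x)))' = f'(g(x)) * g'(x)
First, find g(3):
g(3) = 1 * 3 + 0 = 3
Next, f'(u) = 5u^4
And g'(x) = 1
So f'(g(3)) * g'(3)
= 5 * 3^4 * 1
= 5 * 81 * 1
= 405

405


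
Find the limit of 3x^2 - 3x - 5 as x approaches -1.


Since polynomials are continuous, we use direct substitution.
lim(x->-1) of 3x^2 - 3x - 5
= 3 * (-1)^2 - 3 * (-1) - 5
= 3 + 3 - 5
= 1

1


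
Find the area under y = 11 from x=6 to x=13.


The area under a constant function y = 11 is a rectangle.
Width = 13 - 6 = 7
Height = 11
Area = width * height
= 7 * 11
= 77

77


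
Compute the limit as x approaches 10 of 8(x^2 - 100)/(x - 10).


Direct substitution gives 0/0, so we factor the numerator.
Factor: 8(x^2 - 100) = 8 * (x - 10)(x + 10)
Cancel the common factor (x - 10):
8(x^2 - 100)/(x - 10) = 8 * (x + 10)
Now substitute x = 10:
= 8 * (10 + 10) = 160

160


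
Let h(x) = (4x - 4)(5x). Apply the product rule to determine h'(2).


Let u(x) = 4x - 4 and v(x) = 5x
u'(x) = 4
v'(x) = 5
Product rule: h'(x) = u'(x)*v(x) + u(x)*v'(x)
= 4 * (5x) + (4x - 4) * 5
At x = 2:
u(2) = 4 * 2 - 4 = 4
v(2) = 5 * 2 + 0 = 10
h'(2) = 4 * 10 + 4 * 5
= 40 + 20
= 60

60


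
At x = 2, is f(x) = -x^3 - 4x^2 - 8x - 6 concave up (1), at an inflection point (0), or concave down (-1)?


Concavity is determined by the sign of f''(x).
f(x) = -x^3 - 4x^2 - 8x - 6
f'(x) = -3x^2 - 8x - 8
f''(x) = -6x - 8
f''(2) = -6 * 2 - 8
= -12 - 8
= -20
Since f''(2) < 0, the function is concave down (-1)

-1


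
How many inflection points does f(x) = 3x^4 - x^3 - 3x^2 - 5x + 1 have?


Inflection points occur where f''(x) = 0 and concavity changes.
f(x) = 3x^4 - x^3 - 3x^2 - 5x + 1
f'(x) = 12x^3 - 3x^2 - 6x - 5
f''(x) = 36x^2 - 6x - 6
This is a quadratic in x. Use the discriminant to count real roots.
Discriminant = (-6)^2 - 4 * 36 * (-6)
= 36 - (-864)
= 900
Since discriminant > 0, f''(x) = 0 has 2 distinct real solutions.
A quadratic with two distinct real roots changes sign at each root, so concavity changes at both.
Number of inflection points: 2

2


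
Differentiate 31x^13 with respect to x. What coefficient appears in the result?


We apply the power rule: d/dx [ax^n] = a*n * x^(n-1)
d/dx [31x^13]
= 31 * 13 * x^(13-1)
= 403x^12
The coefficient is 403

403


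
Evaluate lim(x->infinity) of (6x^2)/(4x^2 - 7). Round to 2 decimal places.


For limits at infinity with equal-degree polynomials,
we compare leading coefficients.
Numerator leading term: 6x^2
Denominator leading term: 4x^2
Divide both by x^2:
lim = (6) / (4 - 7/x^2)
As x -> infinity, the 1/x and 1/x^2 terms vanish:
= 6/4 = 3/2 = 1.50

1.50


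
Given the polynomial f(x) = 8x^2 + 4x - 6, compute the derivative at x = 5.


Differentiate term by term using power and sum rules:
f(x) = 8x^2 + 4x - 6
f'(x) = 16x + 4
Substitute x = 5:
f'(5) = 16 * 5 + 4
= 80 + 4
= 84

84


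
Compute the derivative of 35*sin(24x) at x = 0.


Apply the chain rule to differentiate 35*sin(24x):
d/dx [35*sin(24x)]
= 35 * cos(24x) * d/dx(24x)
= 35 * 24 * cos(24x)
= 840 * cos(24x)
Evaluate at x = 0:
= 840 * cos(0)
= 840 * 1
= 840

840


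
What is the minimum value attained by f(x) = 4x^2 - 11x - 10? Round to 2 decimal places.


For a quadratic f(x) = ax^2 + bx + c with a > 0, the minimum is at the vertex.
Vertex x-coordinate: x = -b/(2a)
x = -(-11) / (2 * 4)
x = 11/8
Substitute back to find the minimum value:
f(11/8) = 4 * (11/8)^2 - 11 * (11/8) - 10
= 121/16 - 121/8 - 10
= -281/16 ≈ -17.56

-17.56


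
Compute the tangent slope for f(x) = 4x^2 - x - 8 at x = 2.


The slope of the tangent line equals f'(x) at the point.
f(x) = 4x^2 - x - 8
f'(x) = 8x - 1
At x = 2:
f'(2) = 8 * 2 - 1
= 16 - 1
= 15

15


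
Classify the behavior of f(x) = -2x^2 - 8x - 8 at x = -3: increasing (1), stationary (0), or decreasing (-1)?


Compute f'(x) to determine behavior:
f'(x) = -4x - 8
f'(-3) = -4 * (-3) - 8
= 12 - 8
= 4
Since f'(-3) > 0, the function is increasing (1)

1


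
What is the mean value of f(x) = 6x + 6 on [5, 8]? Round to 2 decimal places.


Average value = 1/(b-a) * integral from a to b of f(x) dx
First compute the integral of 6x + 6:
F(x) = 3x^2 + 6x
F(8) = 3 * 64 + 6 * 8 = 240
F(5) = 3 * 25 + 6 * 5 = 105
Integral = 240 - 105 = 135
Average = 135 / (8 - 5) = 135 / 3
= 45 = 45.00

45.00


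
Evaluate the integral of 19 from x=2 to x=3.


The integral of a constant k over [a, b] equals k * (b - a).
integral from 2 to 3 of 19 dx
= 19 * (3 - 2)
= 19 * 1
= 19

19


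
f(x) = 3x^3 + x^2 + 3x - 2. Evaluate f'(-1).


Differentiate f(x) = 3x^3 + x^2 + 3x - 2 term by term:
f'(x) = 9x^2 + 2x + 3
Substitute x = -1:
f'(-1) = 9 * (-1)^2 + 2 * (-1) + 3
= 9 - 2 + 3
= 10

10


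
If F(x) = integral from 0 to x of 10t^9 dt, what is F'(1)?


By the Fundamental Theorem of Calculus (Part 1):
If F(x) = integral from 0 to x of f(t) dt, then F'(x) = f(x)
Here f(t) = 10t^9
So F'(x) = 10x^9
Evaluate at x = 1:
F'(1) = 10 * 1^9
= 10 * 1
= 10

10


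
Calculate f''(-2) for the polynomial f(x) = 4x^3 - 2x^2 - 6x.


First derivative:
f'(x) = 12x^2 - 4x - 6
Second derivative:
f''(x) = 24x - 4
Substitute x = -2:
f''(-2) = 24 * (-2) - 4
= -48 - 4
= -52

-52


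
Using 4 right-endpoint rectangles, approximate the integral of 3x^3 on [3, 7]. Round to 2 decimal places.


Right Riemann sum uses right endpoints of each subinterval.
Interval: [3, 7], n = 4
dx = (7 - 3) / 4 = 1
Right endpoints: [4, 5, 6, 7]
f values: [192, 375, 648, 1029]
Sum = dx * (sum of f values)
= 1 * 2244
= 2244 = 2244.00

2244.00


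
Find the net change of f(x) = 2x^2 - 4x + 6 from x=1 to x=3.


Net change = f(b) - f(a)
f(x) = 2x^2 - 4x + 6
Compute f(3):
f(3) = 2 * 3^2 - 4 * 3 + 6
= 18 - 12 + 6
= 12
Compute f(1):
f(1) = 2 * 1^2 - 4 * 1 + 6
= 2 - 4 + 6
= 4
Net change = 12 - 4 = 8

8


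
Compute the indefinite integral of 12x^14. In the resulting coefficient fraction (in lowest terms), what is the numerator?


Apply the power rule for integration:
integral of ax^n dx = a/(n+1) * x^(n+1) + C
integral of 12x^14 dx
= 12/15 * x^15 + C
= 4/5 * x^15 + C
The coefficient in lowest terms is 4/5, and its numerator is 4

4


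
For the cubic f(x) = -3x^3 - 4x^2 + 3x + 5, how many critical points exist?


Find where f'(x) = 0:
f(x) = -3x^3 - 4x^2 + 3x + 5
f'(x) = -9x^2 - 8x + 3
This is a quadratic in x. Use the discriminant to count real roots.
Discriminant = (-8)^2 - 4 * (-9) * 3
= 64 - (-108)
= 172
Since discriminant > 0, f'(x) = 0 has 2 real solutions.
Number of critical points: 2

2


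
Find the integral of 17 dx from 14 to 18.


The integral of a constant k over [a, b] equals k * (b - a).
integral from 14 to 18 of 17 dx
= 17 * (18 - 14)
= 17 * 4
= 68

68


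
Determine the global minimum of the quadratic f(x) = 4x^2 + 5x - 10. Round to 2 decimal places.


For a quadratic f(x) = ax^2 + bx + c with a > 0, the minimum is at the vertex.
Vertex x-coordinate: x = -b/(2a)
x = -(5) / (2 * 4)
x = -5/8
Substitute back to find the minimum value:
f(-5/8) = 4 * (-5/8)^2 + 5 * (-5/8) - 10
= 25/16 - 25/8 - 10
= -185/16 ≈ -11.56

-11.56


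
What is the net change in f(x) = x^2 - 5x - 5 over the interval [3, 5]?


Net change = f(b) - f(a)
f(x) = x^2 - 5x - 5
Compute f(5):
f(5) = 1 * 5^2 - 5 * 5 - 5
= 25 - 25 - 5
= -5
Compute f(3):
f(3) = 1 * 3^2 - 5 * 3 - 5
= 9 - 15 - 5
= -11
Net change = -5 - (-11) = 6

6


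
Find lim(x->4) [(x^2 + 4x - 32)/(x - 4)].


Direct substitution gives 0/0, so we factor the numerator.
Factor: (x^2 + 4x - 32) = (x - 4)(x + 8)
Cancel the common factor (x - 4):
(x^2 + 4x - 32)/(x - 4) = (x + 8)
Now substitute x = 4:
= (4) - (-8) = 12

12


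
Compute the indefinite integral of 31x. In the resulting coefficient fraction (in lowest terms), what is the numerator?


Apply the power rule for integration:
integral of ax^n dx = a/(n+1) * x^(n+1) + C
integral of 31x dx
= 31/2 * x^2 + C
The coefficient in lowest terms is 31/2, and its numerator is 31

31


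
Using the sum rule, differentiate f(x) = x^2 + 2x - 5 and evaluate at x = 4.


Differentiate term by term using power and sum rules:
f(x) = x^2 + 2x - 5
f'(x) = 2x + 2
Substitute x = 4:
f'(4) = 2 * 4 + 2
= 8 + 2
= 10

10


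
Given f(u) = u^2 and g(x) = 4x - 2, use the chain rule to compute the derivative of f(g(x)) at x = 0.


Using the chain rule: (f(g(x)))' = f'(g(x)) * g'(x)
First, find g(0):
g(0) = 4 * 0 - 2 = -2
Next, f'(u) = 2u
And g'(x) = 4
So f'(g(0)) * g'(0)
= 2 * (-2) * 4
= -16

-16


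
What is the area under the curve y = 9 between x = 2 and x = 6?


The area under a constant function y = 9 is a rectangle.
Width = 6 - 2 = 4
Height = 9
Area = width * height
= 4 * 9
= 36

36


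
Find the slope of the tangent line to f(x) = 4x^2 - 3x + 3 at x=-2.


The slope of the tangent line equals f'(x) at the point.
f(x) = 4x^2 - 3x + 3
f'(x) = 8x - 3
At x = -2:
f'(-2) = 8 * (-2) - 3
= -16 - 3
= -19

-19


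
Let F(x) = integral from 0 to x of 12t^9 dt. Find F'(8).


By the Fundamental Theorem of Calculus (Part 1):
If F(x) = integral from 0 to x of f(t) dt, then F'(x) = f(x)
Here f(t) = 12t^9
So F'(x) = 12x^9
Evaluate at x = 8:
F'(8) = 12 * 8^9
= 12 * 134217728
= 1610612736

1610612736


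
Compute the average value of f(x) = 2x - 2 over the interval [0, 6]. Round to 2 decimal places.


Average value = 1/(b-a) * integral from a to b of f(x) dx
First compute the integral of 2x - 2:
F(x) = x^2 - 2x
F(6) = 1 * 36 - 2 * 6 = 24
F(0) = 1 * 0 - 2 * 0 = 0
Integral = 24 - 0 = 24
Average = 24 / (6 - 0) = 24 / 6
= 4 = 4.00

4.00


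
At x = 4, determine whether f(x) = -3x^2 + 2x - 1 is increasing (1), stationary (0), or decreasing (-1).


Compute f'(x) to determine behavior:
f'(x) = -6x + 2
f'(4) = -6 * 4 + 2
= -24 + 2
= -22
Since f'(4) < 0, the function is decreasing (-1)

-1


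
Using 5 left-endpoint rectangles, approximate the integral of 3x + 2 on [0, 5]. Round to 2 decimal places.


Left Riemann sum uses left endpoints of each subinterval.
Interval: [0, 5], n = 5
dx = (5 - 0) / 5 = 1
Left endpoints: [0, 1, 2, 3, 4]
f values: [2, 5, 8, 11, 14]
Sum = dx * (sum of f values)
= 1 * 40
= 40 = 40.00

40.00


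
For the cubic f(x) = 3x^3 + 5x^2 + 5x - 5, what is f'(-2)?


Differentiate f(x) = 3x^3 + 5x^2 + 5x - 5 term by term:
f'(x) = 9x^2 + 10x + 5
Substitute x = -2:
f'(-2) = 9 * (-2)^2 + 10 * (-2) + 5
= 36 - 20 + 5
= 21

21


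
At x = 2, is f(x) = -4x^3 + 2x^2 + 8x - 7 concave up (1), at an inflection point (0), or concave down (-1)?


Concavity is determined by the sign of f''(x).
f(x) = -4x^3 + 2x^2 + 8x - 7
f'(x) = -12x^2 + 4x + 8
f''(x) = -24x + 4
f''(2) = -24 * 2 + 4
= -48 + 4
= -44
Since f''(2) < 0, the function is concave down (-1)

-1


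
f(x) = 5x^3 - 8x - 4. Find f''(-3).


First derivative:
f'(x) = 15x^2 - 8
Second derivative:
f''(x) = 30x
Substitute x = -3:
f''(-3) = 30 * (-3) + 0
= -90 + 0
= -90

-90


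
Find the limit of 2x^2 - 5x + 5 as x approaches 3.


Since polynomials are continuous, we use direct substitution.
lim(x->3) of 2x^2 - 5x + 5
= 2 * 3^2 - 5 * 3 + 5
= 18 - 15 + 5
= 8

8


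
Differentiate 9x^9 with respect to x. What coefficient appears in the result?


We apply the power rule: d/dx [ax^n] = a*n * x^(n-1)
d/dx [9x^9]
= 9 * 9 * x^(9-1)
= 81x^8
The coefficient is 81

81


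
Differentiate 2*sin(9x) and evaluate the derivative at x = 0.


Apply the chain rule to differentiate 2*sin(9x):
d/dx [2*sin(9x)]
= 2 * cos(9x) * d/dx(9x)
= 2 * 9 * cos(9x)
= 18 * cos(9x)
Evaluate at x = 0:
= 18 * cos(0)
= 18 * 1
= 18

18


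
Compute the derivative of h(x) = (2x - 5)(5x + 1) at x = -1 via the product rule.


Let u(x) = 2x - 5 and v(x) = 5x + 1
u'(x) = 2
v'(x) = 5
Product rule: h'(x) = u'(x)*v(x) + u(x)*v'(x)
= 2 * (5x + 1) + (2x - 5) * 5
At x = -1:
u(-1) = 2 * (-1) - 5 = -7
v(-1) = 5 * (-1) + 1 = -4
h'(-1) = 2 * (-4) + (-7) * 5
= -8 - 35
= -43

-43


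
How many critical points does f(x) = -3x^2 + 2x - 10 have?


Find where f'(x) = 0:
f'(x) = -6x + 2
Set f'(x) = 0:
-6x + 2 = 0
x = -2 / (-6) = 1/3
This is a linear equation in x, so there is exactly one solution.
Number of critical points: 1

1


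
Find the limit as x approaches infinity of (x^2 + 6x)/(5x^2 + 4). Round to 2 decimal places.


For limits at infinity with equal-degree polynomials,
we compare leading coefficients.
Numerator leading term: x^2
Denominator leading term: 5x^2
Divide both by x^2:
lim = (1 + 6/x) / (5 + 4/x^2)
As x -> infinity, the 1/x and 1/x^2 terms vanish:
= 1/5 = 0.20

0.20


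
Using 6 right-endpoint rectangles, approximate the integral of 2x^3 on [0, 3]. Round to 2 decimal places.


Right Riemann sum uses right endpoints of each subinterval.
Interval: [0, 3], n = 6
dx = (3 - 0) / 6 = 1/2
Right endpoints: [1/2, 1, 3/2, 2, 5/2, 3]
f values: [1/4, 2, 27/4, 16, 125/4, 54]
Sum = dx * (sum of f values)
= 1/2 * 441/4
= 441/8 ≈ 55.13

55.13


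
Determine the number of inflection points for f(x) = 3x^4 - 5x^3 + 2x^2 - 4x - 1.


Inflection points occur where f''(x) = 0 and concavity changes.
f(x) = 3x^4 - 5x^3 + 2x^2 - 4x - 1
f'(x) = 12x^3 - 15x^2 + 4x - 4
f''(x) = 36x^2 - 30x + 4
This is a quadratic in x. Use the discriminant to count real roots.
Discriminant = (-30)^2 - 4 * 36 * 4
= 900 - 576
= 324
Since discriminant > 0, f''(x) = 0 has 2 distinct real solutions.
A quadratic with two distinct real roots changes sign at each root, so concavity changes at both.
Number of inflection points: 2

2


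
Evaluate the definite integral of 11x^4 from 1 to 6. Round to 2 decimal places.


Find the antiderivative of 11x^4:
F(x) = 11/5 * x^5
Apply the Fundamental Theorem of Calculus:
F(6) - F(1)
= 11/5 * 6^5 - 11/5 * 1^5
= 11/5 * (7776 - 1)
= 11/5 * 7775
= 17105 = 17105.00

17105.00


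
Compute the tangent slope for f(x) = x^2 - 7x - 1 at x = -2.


The slope of the tangent line equals f'(x) at the point.
f(x) = x^2 - 7x - 1
f'(x) = 2x - 7
At x = -2:
f'(-2) = 2 * (-2) - 7
= -4 - 7
= -11

-11


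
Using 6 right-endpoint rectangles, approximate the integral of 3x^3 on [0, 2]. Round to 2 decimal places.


Right Riemann sum uses right endpoints of each subinterval.
Interval: [0, 2], n = 6
dx = (2 - 0) / 6 = 1/3
Right endpoints: [1/3, 2/3, 1, 4/3, 5/3, 2]
f values: [1/9, 8/9, 3, 64/9, 125/9, 24]
Sum = dx * (sum of f values)
= 1/3 * 49
= 49/3 ≈ 16.33

16.33


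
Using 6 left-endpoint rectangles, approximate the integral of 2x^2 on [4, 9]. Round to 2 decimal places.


Left Riemann sum uses left endpoints of each subinterval.
Interval: [4, 9], n = 6
dx = (9 - 4) / 6 = 5/6
Left endpoints: [4, 29/6, 17/3, 13/2, 22/3, 49/6]
f values: [32, 841/18, 578/9, 169/2, 968/9, 2401/18]
Sum = dx * (sum of f values)
= 5/6 * 8431/18
= 42155/108 ≈ 390.32

390.32


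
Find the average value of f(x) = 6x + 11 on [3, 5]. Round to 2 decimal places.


Average value = 1/(b-a) * integral from a to b of f(x) dx
First compute the integral of 6x + 11:
F(x) = 3x^2 + 11x
F(5) = 3 * 25 + 11 * 5 = 130
F(3) = 3 * 9 + 11 * 3 = 60
Integral = 130 - 60 = 70
Average = 70 / (5 - 3) = 70 / 2
= 35 = 35.00

35.00


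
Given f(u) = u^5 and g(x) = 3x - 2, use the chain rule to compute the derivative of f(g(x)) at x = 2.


Using the chain rule: (f(g(x)))' = f'(g(x)) * g'(x)
First, find g(2):
g(2) = 3 * 2 - 2 = 4
Next, f'(u) = 5u^4
And g'(x) = 3
So f'(g(2)) * g'(2)
= 5 * 4^4 * 3
= 5 * 256 * 3
= 3840

3840


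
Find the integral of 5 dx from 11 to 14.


The integral of a constant k over [a, b] equals k * (b - a).
integral from 11 to 14 of 5 dx
= 5 * (14 - 11)
= 5 * 3
= 15

15


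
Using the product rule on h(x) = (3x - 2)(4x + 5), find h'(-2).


Let u(x) = 3x - 2 and v(x) = 4x + 5
u'(x) = 3
v'(x) = 4
Product rule: h'(x) = u'(x)*v(x) + u(x)*v'(x)
= 3 * (4x + 5) + (3x - 2) * 4
At x = -2:
u(-2) = 3 * (-2) - 2 = -8
v(-2) = 4 * (-2) + 5 = -3
h'(-2) = 3 * (-3) + (-8) * 4
= -9 - 32
= -41

-41


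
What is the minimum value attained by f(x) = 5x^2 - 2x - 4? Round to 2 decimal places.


For a quadratic f(x) = ax^2 + bx + c with a > 0, the minimum is at the vertex.
Vertex x-coordinate: x = -b/(2a)
x = -(-2) / (2 * 5)
x = 2/10 = 1/5
Substitute back to find the minimum value:
f(1/5) = 5 * (1/5)^2 - 2 * (1/5) - 4
= 1/5 - 2/5 - 4
= -21/5 = -4.20

-4.20


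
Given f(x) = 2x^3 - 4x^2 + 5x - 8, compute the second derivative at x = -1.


First derivative:
f'(x) = 6x^2 - 8x + 5
Second derivative:
f''(x) = 12x - 8
Substitute x = -1:
f''(-1) = 12 * (-1) - 8
= -12 - 8
= -20

-20


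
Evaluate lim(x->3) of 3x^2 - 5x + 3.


Since polynomials are continuous, we use direct substitution.
lim(x->3) of 3x^2 - 5x + 3
= 3 * 3^2 - 5 * 3 + 3
= 27 - 15 + 3
= 15

15


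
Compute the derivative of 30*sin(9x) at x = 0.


Apply the chain rule to differentiate 30*sin(9x):
d/dx [30*sin(9x)]
= 30 * cos(9x) * d/dx(9x)
= 30 * 9 * cos(9x)
= 270 * cos(9x)
Evaluate at x = 0:
= 270 * cos(0)
= 270 * 1
= 270

270


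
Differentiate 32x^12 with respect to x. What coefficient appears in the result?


We apply the power rule: d/dx [ax^n] = a*n * x^(n-1)
d/dx [32x^12]
= 32 * 12 * x^(12-1)
= 384x^11
The coefficient is 384

384


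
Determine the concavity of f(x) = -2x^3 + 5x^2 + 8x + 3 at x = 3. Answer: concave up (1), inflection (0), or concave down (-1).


Concavity is determined by the sign of f''(x).
f(x) = -2x^3 + 5x^2 + 8x + 3
f'(x) = -6x^2 + 10x + 8
f''(x) = -12x + 10
f''(3) = -12 * 3 + 10
= -36 + 10
= -26
Since f''(3) < 0, the function is concave down (-1)

-1


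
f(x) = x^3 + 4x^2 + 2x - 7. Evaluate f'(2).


Differentiate f(x) = x^3 + 4x^2 + 2x - 7 term by term:
f'(x) = 3x^2 + 8x + 2
Substitute x = 2:
f'(2) = 3 * 2^2 + 8 * 2 + 2
= 12 + 16 + 2
= 30

30


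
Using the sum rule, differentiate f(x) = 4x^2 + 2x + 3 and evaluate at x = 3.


Differentiate term by term using power and sum rules:
f(x) = 4x^2 + 2x + 3
f'(x) = 8x + 2
Substitute x = 3:
f'(3) = 8 * 3 + 2
= 24 + 2
= 26

26


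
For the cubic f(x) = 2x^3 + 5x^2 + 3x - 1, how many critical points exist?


Find where f'(x) = 0:
f(x) = 2x^3 + 5x^2 + 3x - 1
f'(x) = 6x^2 + 10x + 3
This is a quadratic in x. Use the discriminant to count real roots.
Discriminant = (10)^2 - 4 * 6 * 3
= 100 - 72
= 28
Since discriminant > 0, f'(x) = 0 has 2 real solutions.
Number of critical points: 2

2


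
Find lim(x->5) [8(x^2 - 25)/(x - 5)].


Direct substitution gives 0/0, so we factor the numerator.
Factor: 8(x^2 - 25) = 8 * (x - 5)(x + 5)
Cancel the common factor (x - 5):
8(x^2 - 25)/(x - 5) = 8 * (x + 5)
Now substitute x = 5:
= 8 * (5 + 5) = 80

80


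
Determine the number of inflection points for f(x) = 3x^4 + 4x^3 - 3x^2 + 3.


Inflection points occur where f''(x) = 0 and concavity changes.
f(x) = 3x^4 + 4x^3 - 3x^2 + 3
f'(x) = 12x^3 + 12x^2 - 6x
f''(x) = 36x^2 + 24x - 6
This is a quadratic in x. Use the discriminant to count real roots.
Discriminant = (24)^2 - 4 * 36 * (-6)
= 576 - (-864)
= 1440
Since discriminant > 0, f''(x) = 0 has 2 distinct real solutions.
A quadratic with two distinct real roots changes sign at each root, so concavity changes at both.
Number of inflection points: 2

2


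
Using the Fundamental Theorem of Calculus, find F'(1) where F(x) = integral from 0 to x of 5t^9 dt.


By the Fundamental Theorem of Calculus (Part 1):
If F(x) = integral from 0 to x of f(t) dt, then F'(x) = f(x)
Here f(t) = 5t^9
So F'(x) = 5x^9
Evaluate at x = 1:
F'(1) = 5 * 1^9
= 5 * 1
= 5

5


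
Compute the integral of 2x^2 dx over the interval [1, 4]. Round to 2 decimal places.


Find the antiderivative of 2x^2:
F(x) = 2/3 * x^3
Apply the Fundamental Theorem of Calculus:
F(4) - F(1)
= 2/3 * 4^3 - 2/3 * 1^3
= 2/3 * (64 - 1)
= 2/3 * 63
= 42 = 42.00

42.00


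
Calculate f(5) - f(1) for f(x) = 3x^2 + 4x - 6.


Net change = f(b) - f(a)
f(x) = 3x^2 + 4x - 6
Compute f(5):
f(5) = 3 * 5^2 + 4 * 5 - 6
= 75 + 20 - 6
= 89
Compute f(1):
f(1) = 3 * 1^2 + 4 * 1 - 6
= 3 + 4 - 6
= 1
Net change = 89 - 1 = 88

88


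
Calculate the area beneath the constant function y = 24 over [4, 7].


The area under a constant function y = 24 is a rectangle.
Width = 7 - 4 = 3
Height = 24
Area = width * height
= 3 * 24
= 72

72


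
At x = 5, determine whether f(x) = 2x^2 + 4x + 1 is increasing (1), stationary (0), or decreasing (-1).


Compute f'(x) to determine behavior:
f'(x) = 4x + 4
f'(5) = 4 * 5 + 4
= 20 + 4
= 24
Since f'(5) > 0, the function is increasing (1)

1


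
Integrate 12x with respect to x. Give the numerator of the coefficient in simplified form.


Apply the power rule for integration:
integral of ax^n dx = a/(n+1) * x^(n+1) + C
integral of 12x dx
= 12/2 * x^2 + C
= 6 * x^2 + C
The coefficient in lowest terms is 6 = 6/1, so its numerator is 6

6


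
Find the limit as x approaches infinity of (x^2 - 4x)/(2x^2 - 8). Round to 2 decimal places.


For limits at infinity with equal-degree polynomials,
we compare leading coefficients.
Numerator leading term: x^2
Denominator leading term: 2x^2
Divide both by x^2:
lim = (1 - 4/x) / (2 - 8/x^2)
As x -> infinity, the 1/x and 1/x^2 terms vanish:
= 1/2 = 0.50

0.50


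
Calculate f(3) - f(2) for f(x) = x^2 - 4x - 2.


Net change = f(b) - f(a)
f(x) = x^2 - 4x - 2
Compute f(3):
f(3) = 1 * 3^2 - 4 * 3 - 2
= 9 - 12 - 2
= -5
Compute f(2):
f(2) = 1 * 2^2 - 4 * 2 - 2
= 4 - 8 - 2
= -6
Net change = -5 - (-6) = 1

1


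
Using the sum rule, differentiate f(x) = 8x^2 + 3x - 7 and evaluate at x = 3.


Differentiate term by term using power and sum rules:
f(x) = 8x^2 + 3x - 7
f'(x) = 16x + 3
Substitute x = 3:
f'(3) = 16 * 3 + 3
= 48 + 3
= 51

51


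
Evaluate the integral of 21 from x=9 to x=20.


The integral of a constant k over [a, b] equals k * (b - a).
integral from 9 to 20 of 21 dx
= 21 * (20 - 9)
= 21 * 11
= 231

231


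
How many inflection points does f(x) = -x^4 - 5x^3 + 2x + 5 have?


Inflection points occur where f''(x) = 0 and concavity changes.
f(x) = -x^4 - 5x^3 + 2x + 5
f'(x) = -4x^3 - 15x^2 + 2
f''(x) = -12x^2 - 30x
This is a quadratic in x. Use the discriminant to count real roots.
Discriminant = (-30)^2 - 4 * (-12) * 0
= 900 - 0
= 900
Since discriminant > 0, f''(x) = 0 has 2 distinct real solutions.
A quadratic with two distinct real roots changes sign at each root, so concavity changes at both.
Number of inflection points: 2

2


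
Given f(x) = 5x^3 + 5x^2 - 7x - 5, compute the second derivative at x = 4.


First derivative:
f'(x) = 15x^2 + 10x - 7
Second derivative:
f''(x) = 30x + 10
Substitute x = 4:
f''(4) = 30 * 4 + 10
= 120 + 10
= 130

130


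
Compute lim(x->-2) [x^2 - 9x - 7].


Since polynomials are continuous, we use direct substitution.
lim(x->-2) of x^2 - 9x - 7
= 1 * (-2)^2 - 9 * (-2) - 7
= 4 + 18 - 7
= 15

15


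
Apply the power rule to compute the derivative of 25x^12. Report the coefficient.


We apply the power rule: d/dx [ax^n] = a*n * x^(n-1)
d/dx [25x^12]
= 25 * 12 * x^(12-1)
= 300x^11
The coefficient is 300

300


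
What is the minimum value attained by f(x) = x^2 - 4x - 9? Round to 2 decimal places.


For a quadratic f(x) = ax^2 + bx + c with a > 0, the minimum is at the vertex.
Vertex x-coordinate: x = -b/(2a)
x = -(-4) / (2 * 1)
x = 4/2 = 2
Substitute back to find the minimum value:
f(2) = 1 * 2^2 - 4 * 2 - 9
= 4 - 8 - 9
= -13 = -13.00

-13.00


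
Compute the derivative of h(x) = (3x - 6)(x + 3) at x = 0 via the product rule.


Let u(x) = 3x - 6 and v(x) = x + 3
u'(x) = 3
v'(x) = 1
Product rule: h'(x) = u'(x)*v(x) + u(x)*v'(x)
= 3 * (x + 3) + (3x - 6) * 1
At x = 0:
u(0) = 3 * 0 - 6 = -6
v(0) = 1 * 0 + 3 = 3
h'(0) = 3 * 3 + (-6) * 1
= 9 - 6
= 3

3


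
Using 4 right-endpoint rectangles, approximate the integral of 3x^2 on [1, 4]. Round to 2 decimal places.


Right Riemann sum uses right endpoints of each subinterval.
Interval: [1, 4], n = 4
dx = (4 - 1) / 4 = 3/4
Right endpoints: [7/4, 5/2, 13/4, 4]
f values: [147/16, 75/4, 507/16, 48]
Sum = dx * (sum of f values)
= 3/4 * 861/8
= 2583/32 ≈ 80.72

80.72


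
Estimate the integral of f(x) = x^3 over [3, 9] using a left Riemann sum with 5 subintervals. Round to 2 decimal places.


Left Riemann sum uses left endpoints of each subinterval.
Interval: [3, 9], n = 5
dx = (9 - 3) / 5 = 6/5
Left endpoints: [3, 21/5, 27/5, 33/5, 39/5]
f values: [27, 9261/125, 19683/125, 35937/125, 59319/125]
Sum = dx * (sum of f values)
= 6/5 * 5103/5
= 30618/25 = 1224.72

1224.72


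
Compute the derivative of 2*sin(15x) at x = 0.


Apply the chain rule to differentiate 2*sin(15x):
d/dx [2*sin(15x)]
= 2 * cos(15x) * d/dx(15x)
= 2 * 15 * cos(15x)
= 30 * cos(15x)
Evaluate at x = 0:
= 30 * cos(0)
= 30 * 1
= 30

30


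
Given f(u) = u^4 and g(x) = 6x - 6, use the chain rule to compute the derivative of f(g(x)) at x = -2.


Using the chain rule: (f(g(x)))' = f'(g(x)) * g'(x)
First, find g(-2):
g(-2) = 6 * (-2) - 6 = -18
Next, f'(u) = 4u^3
And g'(x) = 6
So f'(g(-2)) * g'(-2)
= 4 * (-18)^3 * 6
= 4 * (-5832) * 6
= -139968

-139968


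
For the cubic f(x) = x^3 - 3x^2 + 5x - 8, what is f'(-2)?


Differentiate f(x) = x^3 - 3x^2 + 5x - 8 term by term:
f'(x) = 3x^2 - 6x + 5
Substitute x = -2:
f'(-2) = 3 * (-2)^2 - 6 * (-2) + 5
= 12 + 12 + 5
= 29

29


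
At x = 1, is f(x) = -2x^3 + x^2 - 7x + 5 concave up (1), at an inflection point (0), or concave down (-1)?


Concavity is determined by the sign of f''(x).
f(x) = -2x^3 + x^2 - 7x + 5
f'(x) = -6x^2 + 2x - 7
f''(x) = -12x + 2
f''(1) = -12 * 1 + 2
= -12 + 2
= -10
Since f''(1) < 0, the function is concave down (-1)

-1


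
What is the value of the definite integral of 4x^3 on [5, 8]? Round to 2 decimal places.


Find the antiderivative of 4x^3:
F(x) = 4/4 * x^4
Apply the Fundamental Theorem of Calculus:
F(8) - F(5)
= 4/4 * 8^4 - 4/4 * 5^4
= 4/4 * (4096 - 625)
= 4/4 * 3471
= 3471 = 3471.00

3471.00


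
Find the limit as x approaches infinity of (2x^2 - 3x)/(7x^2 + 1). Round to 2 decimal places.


For limits at infinity with equal-degree polynomials,
we compare leading coefficients.
Numerator leading term: 2x^2
Denominator leading term: 7x^2
Divide both by x^2:
lim = (2 - 3/x) / (7 + 1/x^2)
As x -> infinity, the 1/x and 1/x^2 terms vanish:
= 2/7 ≈ 0.29

0.29


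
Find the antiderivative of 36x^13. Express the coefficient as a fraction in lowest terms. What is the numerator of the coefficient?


Apply the power rule for integration:
integral of ax^n dx = a/(n+1) * x^(n+1) + C
integral of 36x^13 dx
= 36/14 * x^14 + C
= 18/7 * x^14 + C
The coefficient in lowest terms is 18/7, and its numerator is 18

18


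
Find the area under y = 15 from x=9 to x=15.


The area under a constant function y = 15 is a rectangle.
Width = 15 - 9 = 6
Height = 15
Area = width * height
= 6 * 15
= 90

90


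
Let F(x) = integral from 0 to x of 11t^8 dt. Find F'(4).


By the Fundamental Theorem of Calculus (Part 1):
If F(x) = integral from 0 to x of f(t) dt, then F'(x) = f(x)
Here f(t) = 11t^8
So F'(x) = 11x^8
Evaluate at x = 4:
F'(4) = 11 * 4^8
= 11 * 65536
= 720896

720896


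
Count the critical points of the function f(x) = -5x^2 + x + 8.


Find where f'(x) = 0:
f'(x) = -10x + 1
Set f'(x) = 0:
-10x + 1 = 0
x = -1 / (-10) = 1/10
This is a linear equation in x, so there is exactly one solution.
Number of critical points: 1

1


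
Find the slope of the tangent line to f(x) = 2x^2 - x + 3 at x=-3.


The slope of the tangent line equals f'(x) at the point.
f(x) = 2x^2 - x + 3
f'(x) = 4x - 1
At x = -3:
f'(-3) = 4 * (-3) - 1
= -12 - 1
= -13

-13


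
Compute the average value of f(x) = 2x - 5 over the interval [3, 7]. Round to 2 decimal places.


Average value = 1/(b-a) * integral from a to b of f(x) dx
First compute the integral of 2x - 5:
F(x) = x^2 - 5x
F(7) = 1 * 49 - 5 * 7 = 14
F(3) = 1 * 9 - 5 * 3 = -6
Integral = 14 - (-6) = 20
Average = 20 / (7 - 3) = 20 / 4
= 5 = 5.00

5.00


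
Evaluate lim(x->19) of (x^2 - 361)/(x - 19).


Direct substitution gives 0/0, so we factor the numerator.
Factor: (x^2 - 361) = (x - 19)(x + 19)
Cancel the common factor (x - 19):
(x^2 - 361)/(x - 19) = (x + 19)
Now substitute x = 19:
= (19 + 19) = 38

38


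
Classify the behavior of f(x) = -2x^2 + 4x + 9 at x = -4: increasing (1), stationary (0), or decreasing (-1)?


Compute f'(x) to determine behavior:
f'(x) = -4x + 4
f'(-4) = -4 * (-4) + 4
= 16 + 4
= 20
Since f'(-4) > 0, the function is increasing (1)

1


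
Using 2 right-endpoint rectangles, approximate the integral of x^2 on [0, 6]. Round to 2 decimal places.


Right Riemann sum uses right endpoints of each subinterval.
Interval: [0, 6], n = 2
dx = (6 - 0) / 2 = 3
Right endpoints: [3, 6]
f values: [9, 36]
Sum = dx * (sum of f values)
= 3 * 45
= 135 = 135.00

135.00


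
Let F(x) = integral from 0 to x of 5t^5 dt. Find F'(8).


By the Fundamental Theorem of Calculus (Part 1):
If F(x) = integral from 0 to x of f(t) dt, then F'(x) = f(x)
Here f(t) = 5t^5
So F'(x) = 5x^5
Evaluate at x = 8:
F'(8) = 5 * 8^5
= 5 * 32768
= 163840

163840


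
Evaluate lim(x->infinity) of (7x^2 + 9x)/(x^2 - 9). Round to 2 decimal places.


For limits at infinity with equal-degree polynomials,
we compare leading coefficients.
Numerator leading term: 7x^2
Denominator leading term: x^2
Divide both by x^2:
lim = (7 + 9/x) / (1 - 9/x^2)
As x -> infinity, the 1/x and 1/x^2 terms vanish:
= 7/1 = 7 = 7.00

7.00


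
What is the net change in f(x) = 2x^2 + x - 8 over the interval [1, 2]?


Net change = f(b) - f(a)
f(x) = 2x^2 + x - 8
Compute f(2):
f(2) = 2 * 2^2 + 1 * 2 - 8
= 8 + 2 - 8
= 2
Compute f(1):
f(1) = 2 * 1^2 + 1 * 1 - 8
= 2 + 1 - 8
= -5
Net change = 2 - (-5) = 7

7


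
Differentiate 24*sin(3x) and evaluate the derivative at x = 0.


Apply the chain rule to differentiate 24*sin(3x):
d/dx [24*sin(3x)]
= 24 * cos(3x) * d/dx(3x)
= 24 * 3 * cos(3x)
= 72 * cos(3x)
Evaluate at x = 0:
= 72 * cos(0)
= 72 * 1
= 72

72


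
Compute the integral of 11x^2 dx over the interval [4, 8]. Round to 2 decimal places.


Find the antiderivative of 11x^2:
F(x) = 11/3 * x^3
Apply the Fundamental Theorem of Calculus:
F(8) - F(4)
= 11/3 * 8^3 - 11/3 * 4^3
= 11/3 * (512 - 64)
= 11/3 * 448
= 4928/3 ≈ 1642.67

1642.67


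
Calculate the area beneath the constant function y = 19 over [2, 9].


The area under a constant function y = 19 is a rectangle.
Width = 9 - 2 = 7
Height = 19
Area = width * height
= 7 * 19
= 133

133


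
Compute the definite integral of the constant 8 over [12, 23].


The integral of a constant k over [a, b] equals k * (b - a).
integral from 12 to 23 of 8 dx
= 8 * (23 - 12)
= 8 * 11
= 88

88


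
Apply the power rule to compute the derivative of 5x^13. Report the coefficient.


We apply the power rule: d/dx [ax^n] = a*n * x^(n-1)
d/dx [5x^13]
= 5 * 13 * x^(13-1)
= 65x^12
The coefficient is 65

65


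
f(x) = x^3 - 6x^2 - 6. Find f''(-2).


First derivative:
f'(x) = 3x^2 - 12x
Second derivative:
f''(x) = 6x - 12
Substitute x = -2:
f''(-2) = 6 * (-2) - 12
= -12 - 12
= -24

-24


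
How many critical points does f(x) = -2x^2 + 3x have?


Find where f'(x) = 0:
f'(x) = -4x + 3
Set f'(x) = 0:
-4x + 3 = 0
x = -3 / (-4) = 3/4
This is a linear equation in x, so there is exactly one solution.
Number of critical points: 1

1
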